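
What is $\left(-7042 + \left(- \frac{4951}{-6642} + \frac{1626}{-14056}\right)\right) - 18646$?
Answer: $- \frac{599542913903}{23339988} \approx -25687.0$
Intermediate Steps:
$\left(-7042 + \left(- \frac{4951}{-6642} + \frac{1626}{-14056}\right)\right) - 18646 = \left(-7042 + \left(\left(-4951\right) \left(- \frac{1}{6642}\right) + 1626 \left(- \frac{1}{14056}\right)\right)\right) - 18646 = \left(-7042 + \left(\frac{4951}{6642} - \frac{813}{7028}\right)\right) - 18646 = \left(-7042 + \frac{14697841}{23339988}\right) - 18646 = - \frac{164345497655}{23339988} - 18646 = - \frac{599542913903}{23339988}$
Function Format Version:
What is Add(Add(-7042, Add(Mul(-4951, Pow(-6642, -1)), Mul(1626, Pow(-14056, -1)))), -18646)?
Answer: Rational(-599542913903, 23339988) ≈ -25687.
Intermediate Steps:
Add(Add(-7042, Add(Mul(-4951, Pow(-6642, -1)), Mul(1626, Pow(-14056, -1)))), -18646) = Add(Add(-7042, Add(Mul(-4951, Rational(-1, 6642)), Mul(1626, Rational(-1, 14056)))), -18646) = Add(Add(-7042, Add(Rational(4951, 6642), Rational(-813, 7028))), -18646) = Add(Add(-7042, Rational(14697841, 23339988)), -18646) = Add(Rational(-164345497655, 23339988), -18646) = Rational(-599542913903, 23339988)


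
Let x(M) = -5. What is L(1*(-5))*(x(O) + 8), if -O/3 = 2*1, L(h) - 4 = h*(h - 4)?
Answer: 147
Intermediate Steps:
L(h) = 4 + h*(-4 + h) (L(h) = 4 + h*(h - 4) = 4 + h*(-4 + h))
O = -6 ≈ -6.0000
L(1*(-5))*(x(O) + 8) = (4 + (1*(-5))² - 4*(-5))*(-5 + 8) = (4 + (-5)² - 4*(-5))*3 = (4 + 25 + 20)*3 = 49*3 = 147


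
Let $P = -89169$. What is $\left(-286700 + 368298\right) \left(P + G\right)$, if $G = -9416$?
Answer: $-8044338830$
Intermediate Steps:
$\left(-286700 + 368298\right) \left(P + G\right) = \left(-286700 + 368298\right) \left(-89169 - 9416\right) = 81598 \left(-98585\right) = -8044338830$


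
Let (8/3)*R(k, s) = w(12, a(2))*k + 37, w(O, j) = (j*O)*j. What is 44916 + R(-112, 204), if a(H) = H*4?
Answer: 101391/8 ≈ 12674.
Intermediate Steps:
a(H) = 4*H
w(O, j) = O*j**2 (w(O, j) = (O*j)*j = O*j**2)
R(k, s) = 111/8 + 288*k (R(k, s) = 3*((12*(4*2)**2)*k + 37)/8 = 3*((12*8**2)*k + 37)/8 = 3*((12*64)*k + 37)/8 = 3*(768*k + 37)/8 = 3*(37 + 768*k)/8 = 111/8 + 288*k)
44916 + R(-112, 204) = 44916 + (111/8 + 288*(-112)) = 44916 + (111/8 - 32256) = 44916 - 257937/8 = 101391/8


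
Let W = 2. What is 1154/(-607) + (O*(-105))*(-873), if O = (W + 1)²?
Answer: 500764741/607 ≈ 8.2498e+5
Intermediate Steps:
O = 9 (O = (2 + 1)² = 3² = 9)
1154/(-607) + (O*(-105))*(-873) = 1154/(-607) + (9*(-105))*(-873) = 1154*(-1/607) - 945*(-873) = -1154/607 + 824985 = 500764741/607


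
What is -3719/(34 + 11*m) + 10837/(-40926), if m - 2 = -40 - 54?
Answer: 3933478/1111823 ≈ 3.5379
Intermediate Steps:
m = -92 (m = 2 + (-40 - 54) = 2 - 94 = -92)
-3719/(34 + 11*m) + 10837/(-40926) = -3719/(34 + 11*(-92)) + 10837/(-40926) = -3719/(34 - 1012) + 10837*(-1/40926) = -3719/(-978) - 10837/40926 = -3719*(-1/978) - 10837/40926 = 3719/978 - 10837/40926 = 3933478/1111823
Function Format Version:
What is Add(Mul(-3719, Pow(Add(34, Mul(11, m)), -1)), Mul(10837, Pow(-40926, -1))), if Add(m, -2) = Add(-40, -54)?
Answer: Rational(3933478, 1111823) ≈ 3.5379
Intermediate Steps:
m = -92 (m = Add(2, Add(-40, -54)) = Add(2, -94) = -92)
Add(Mul(-3719, Pow(Add(34, Mul(11, m)), -1)), Mul(10837, Pow(-40926, -1))) = Add(Mul(-3719, Pow(Add(34, Mul(11, -92)), -1)), Mul(10837, Pow(-40926, -1))) = Add(Mul(-3719, Pow(Add(34, -1012), -1)), Mul(10837, Rational(-1, 40926))) = Add(Mul(-3719, Pow(-978, -1)), Rational(-10837, 40926)) = Add(Mul(-3719, Rational(-1, 978)), Rational(-10837, 40926)) = Add(Rational(3719, 978), Rational(-10837, 40926)) = Rational(3933478, 1111823)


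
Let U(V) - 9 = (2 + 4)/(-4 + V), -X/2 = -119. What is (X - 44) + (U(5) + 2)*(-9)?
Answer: 41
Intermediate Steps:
X = 238 (X = -2*(-119) = 238)
U(V) = 9 + 6/(-4 + V) (U(V) = 9 + (2 + 4)/(-4 + V) = 9 + 6/(-4 + V))
(X - 44) + (U(5) + 2)*(-9) = (238 - 44) + (3*(-10 + 3*5)/(-4 + 5) + 2)*(-9) = 194 + (3*(-10 + 15)/1 + 2)*(-9) = 194 + (3*1*5 + 2)*(-9) = 194 + (15 + 2)*(-9) = 194 + 17*(-9) = 194 - 153 = 41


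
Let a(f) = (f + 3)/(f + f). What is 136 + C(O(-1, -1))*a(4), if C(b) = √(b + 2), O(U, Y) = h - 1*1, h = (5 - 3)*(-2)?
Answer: 136 + 7*I*√3/8 ≈ 136.0 + 1.5155*I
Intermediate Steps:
h = -4 (h = 2*(-2) = -4)
a(f) = (3 + f)/(2*f) (a(f) = (3 + f)/((2*f)) = (3 + f)*(1/(2*f)) = (3 + f)/(2*f))
O(U, Y) = -5 (O(U, Y) = -4 - 1*1 = -4 - 1 = -5)
C(b) = √(2 + b)
136 + C(O(-1, -1))*a(4) = 136 + √(2 - 5)*((½)*(3 + 4)/4) = 136 + √(-3)*((½)*(¼)*7) = 136 + (I*√3)*(7/8) = 136 + 7*I*√3/8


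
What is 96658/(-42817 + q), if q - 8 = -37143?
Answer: -48329/39976 ≈ -1.2090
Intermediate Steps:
q = -37135 (q = 8 - 37143 = -37135)
96658/(-42817 + q) = 96658/(-42817 - 37135) = 96658/(-79952) = 96658*(-1/79952) = -48329/39976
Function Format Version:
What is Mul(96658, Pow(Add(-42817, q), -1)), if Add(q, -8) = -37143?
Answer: Rational(-48329, 39976) ≈ -1.2090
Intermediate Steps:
q = -37135 (q = Add(8, -37143) = -37135)
Mul(96658, Pow(Add(-42817, q), -1)) = Mul(96658, Pow(Add(-42817, -37135), -1)) = Mul(96658, Pow(-79952, -1)) = Mul(96658, Rational(-1, 79952)) = Rational(-48329, 39976)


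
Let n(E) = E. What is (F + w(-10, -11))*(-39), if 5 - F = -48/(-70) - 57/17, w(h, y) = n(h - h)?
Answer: -177918/595 ≈ -299.02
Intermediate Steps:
w(h, y) = 0 (w(h, y) = h - h = 0)
F = 4562/595 (F = 5 - (-48/(-70) - 57/17) = 5 - (-48*(-1/70) - 57*1/17) = 5 - (24/35 - 57/17) = 5 - 1*(-1587/595) = 5 + 1587/595 = 4562/595 ≈ 7.6672)
(F + w(-10, -11))*(-39) = (4562/595 + 0)*(-39) = (4562/595)*(-39) = -177918/595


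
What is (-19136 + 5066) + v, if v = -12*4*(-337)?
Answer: 2106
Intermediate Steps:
v = 16176 (v = -48*(-337) = 16176)
(-19136 + 5066) + v = (-19136 + 5066) + 16176 = -14070 + 16176 = 2106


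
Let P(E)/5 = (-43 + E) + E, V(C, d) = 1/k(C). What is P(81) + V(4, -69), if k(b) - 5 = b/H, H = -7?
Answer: 18452/31 ≈ 595.23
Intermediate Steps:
k(b) = 5 - b/7 (k(b) = 5 + b/(-7) = 5 + b*(-⅐) = 5 - b/7)
V(C, d) = 1/(5 - C/7)
P(E) = -215 + 10*E (P(E) = 5*((-43 + E) + E) = 5*(-43 + 2*E) = -215 + 10*E)
P(81) + V(4, -69) = (-215 + 10*81) + 7/(35 - 1*4) = (-215 + 810) + 7/(35 - 4) = 595 + 7/31 = 18452/31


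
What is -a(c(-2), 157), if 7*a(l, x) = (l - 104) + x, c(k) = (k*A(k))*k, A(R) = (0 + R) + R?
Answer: -37/7 ≈ -5.2857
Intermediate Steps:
A(R) = 2*R (A(R) = R + R = 2*R)
c(k) = 2*k³ (c(k) = (k*(2*k))*k = (2*k²)*k = 2*k³)
a(l, x) = -104/7 + l/7 + x/7 (a(l, x) = ((l - 104) + x)/7 = ((-104 + l) + x)/7 = (-104 + l + x)/7 = -104/7 + l/7 + x/7)
-a(c(-2), 157) = -(-104/7 + (2*(-2)³)/7 + (⅐)*157) = -(-104/7 + (2*(-8))/7 + 157/7) = -(-104/7 + (⅐)*(-16) + 157/7) = -(-104/7 - 16/7 + 157/7) = -1*37/7 = -37/7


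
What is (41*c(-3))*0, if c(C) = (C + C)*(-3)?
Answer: 0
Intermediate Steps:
c(C) = -6*C (c(C) = (2*C)*(-3) = -6*C)
(41*c(-3))*0 = (41*(-6*(-3)))*0 = (41*18)*0 = 738*0 = 0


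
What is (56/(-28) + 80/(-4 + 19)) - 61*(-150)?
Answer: 27460/3 ≈ 9153.3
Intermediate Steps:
(56/(-28) + 80/(-4 + 19)) - 61*(-150) = (56*(-1/28) + 80/15) + 9150 = (-2 + 80*(1/15)) + 9150 = (-2 + 16/3) + 9150 = 10/3 + 9150 = 27460/3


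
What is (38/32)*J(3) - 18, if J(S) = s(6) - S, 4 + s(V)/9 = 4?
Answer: -345/16 ≈ -21.563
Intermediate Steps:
s(V) = 0 (s(V) = -36 + 9*4 = -36 + 36 = 0)
J(S) = -S (J(S) = 0 - S = -S)
(38/32)*J(3) - 18 = (38/32)*(-1*3) - 18 = (38*(1/32))*(-3) - 18 = (19/16)*(-3) - 18 = -57/16 - 18 = -345/16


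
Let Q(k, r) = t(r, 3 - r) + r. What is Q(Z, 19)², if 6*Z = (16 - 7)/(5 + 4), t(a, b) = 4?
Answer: 529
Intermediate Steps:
Z = ⅙ (Z = ((16 - 7)/(5 + 4))/6 = (9/9)/6 = (9*(⅑))/6 = (⅙)*1 = ⅙ ≈ 0.16667)
Q(k, r) = 4 + r
Q(Z, 19)² = (4 + 19)² = 23² = 529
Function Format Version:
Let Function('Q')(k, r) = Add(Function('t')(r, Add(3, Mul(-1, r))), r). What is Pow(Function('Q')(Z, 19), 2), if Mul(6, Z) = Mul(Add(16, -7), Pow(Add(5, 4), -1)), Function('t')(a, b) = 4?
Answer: 529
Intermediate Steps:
Z = Rational(1, 6) (Z = Mul(Rational(1, 6), Mul(Add(16, -7), Pow(Add(5, 4), -1))) = Mul(Rational(1, 6), Mul(9, Pow(9, -1))) = Mul(Rational(1, 6), Mul(9, Rational(1, 9))) = Mul(Rational(1, 6), 1) = Rational(1, 6) ≈ 0.16667)
Function('Q')(k, r) = Add(4, r)
Pow(Function('Q')(Z, 19), 2) = Pow(Add(4, 19), 2) = Pow(23, 2) = 529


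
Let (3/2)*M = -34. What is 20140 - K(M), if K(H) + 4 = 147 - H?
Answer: 59923/3 ≈ 19974.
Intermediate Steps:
M = -68/3 (M = (⅔)*(-34) = -68/3 ≈ -22.667)
K(H) = 143 - H (K(H) = -4 + (147 - H) = 143 - H)
20140 - K(M) = 20140 - (143 - 1*(-68/3)) = 20140 - (143 + 68/3) = 20140 - 1*497/3 = 20140 - 497/3 = 59923/3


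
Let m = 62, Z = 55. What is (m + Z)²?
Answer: 13689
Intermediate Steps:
(m + Z)² = (62 + 55)² = 117² = 13689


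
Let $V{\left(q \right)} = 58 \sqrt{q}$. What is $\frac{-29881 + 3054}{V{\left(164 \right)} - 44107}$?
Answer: $\frac{1183258489}{1944875753} + \frac{3111932 \sqrt{41}}{1944875753} \approx 0.61864$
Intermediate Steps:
$\frac{-29881 + 3054}{V{\left(164 \right)} - 44107} = \frac{-29881 + 3054}{58 \sqrt{164} - 44107} = - \frac{26827}{58 \cdot 2 \sqrt{41} - 44107} = - \frac{26827}{116 \sqrt{41} - 44107} = - \frac{26827}{-44107 + 116 \sqrt{41}}$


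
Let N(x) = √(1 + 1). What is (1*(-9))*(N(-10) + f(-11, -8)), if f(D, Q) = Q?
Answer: 72 - 9*√2 ≈ 59.272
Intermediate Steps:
N(x) = √2
(1*(-9))*(N(-10) + f(-11, -8)) = (1*(-9))*(√2 - 8) = -9*(-8 + √2) = 72 - 9*√2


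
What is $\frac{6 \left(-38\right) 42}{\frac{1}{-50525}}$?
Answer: $483827400$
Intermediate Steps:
$\frac{6 \left(-38\right) 42}{\frac{1}{-50525}} = \frac{\left(-228\right) 42}{- \frac{1}{50525}} = \left(-9576\right) \left(-50525\right) = 483827400$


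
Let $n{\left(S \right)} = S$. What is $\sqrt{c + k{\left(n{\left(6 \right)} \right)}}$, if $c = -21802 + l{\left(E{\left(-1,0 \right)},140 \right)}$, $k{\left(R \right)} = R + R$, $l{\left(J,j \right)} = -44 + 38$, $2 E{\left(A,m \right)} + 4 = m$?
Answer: $2 i \sqrt{5449} \approx 147.63 i$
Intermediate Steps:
$E{\left(A,m \right)} = -2 + \frac{m}{2}$
$l{\left(J,j \right)} = -6$
$k{\left(R \right)} = 2 R$
$c = -21808$ ($c = -21802 - 6 = -21808$)
$\sqrt{c + k{\left(n{\left(6 \right)} \right)}} = \sqrt{-21808 + 2 \cdot 6} = \sqrt{-21808 + 12} = \sqrt{-21796} = 2 i \sqrt{5449}$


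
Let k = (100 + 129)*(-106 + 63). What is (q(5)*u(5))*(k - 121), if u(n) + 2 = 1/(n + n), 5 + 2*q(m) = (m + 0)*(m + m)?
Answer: 426132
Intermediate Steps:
q(m) = -5/2 + m² (q(m) = -5/2 + ((m + 0)*(m + m))/2 = -5/2 + (m*(2*m))/2 = -5/2 + (2*m²)/2 = -5/2 + m²)
u(n) = -2 + 1/(2*n) (u(n) = -2 + 1/(n + n) = -2 + 1/(2*n))
k = -9847 (k = 229*(-43) = -9847)
(q(5)*u(5))*(k - 121) = ((-5/2 + 5²)*(-2 + (½)/5))*(-9847 - 121) = ((-5/2 + 25)*(-2 + (½)*(⅕)))*(-9968) = (45*(-2 + ⅒)/2)*(-9968) = ((45/2)*(-19/10))*(-9968) = -171/4*(-9968) = 426132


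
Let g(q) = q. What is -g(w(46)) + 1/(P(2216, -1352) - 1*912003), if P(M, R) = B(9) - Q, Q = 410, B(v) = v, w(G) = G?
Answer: -41970585/912404 ≈ -46.000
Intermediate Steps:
P(M, R) = -401 (P(M, R) = 9 - 1*410 = 9 - 410 = -401)
-g(w(46)) + 1/(P(2216, -1352) - 1*912003) = -1*46 + 1/(-401 - 1*912003) = -46 + 1/(-401 - 912003) = -46 + 1/(-912404) = -46 - 1/912404 = -41970585/912404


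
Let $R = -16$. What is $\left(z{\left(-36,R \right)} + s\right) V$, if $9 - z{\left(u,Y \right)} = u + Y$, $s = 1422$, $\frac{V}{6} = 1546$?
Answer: $13756308$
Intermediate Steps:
$V = 9276$ ($V = 6 \cdot 1546 = 9276$)
$z{\left(u,Y \right)} = 9 - Y - u$ ($z{\left(u,Y \right)} = 9 - \left(u + Y\right) = 9 - \left(Y + u\right) = 9 - Y - u$)
$\left(z{\left(-36,R \right)} + s\right) V = \left(\left(9 - -16 - -36\right) + 1422\right) 9276 = \left(\left(9 + 16 + 36\right) + 1422\right) 9276 = \left(61 + 1422\right) 9276 = 1483 \cdot 9276 = 13756308$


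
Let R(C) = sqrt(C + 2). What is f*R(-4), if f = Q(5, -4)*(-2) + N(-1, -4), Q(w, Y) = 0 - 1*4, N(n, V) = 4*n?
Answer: 4*I*sqrt(2) ≈ 5.6569*I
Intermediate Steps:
R(C) = sqrt(2 + C)
Q(w, Y) = -4 (Q(w, Y) = 0 - 4 = -4)
f = 4 (f = -4*(-2) + 4*(-1) = 8 - 4 = 4)
f*R(-4) = 4*sqrt(2 - 4) = 4*sqrt(-2) = 4*(I*sqrt(2)) = 4*I*sqrt(2)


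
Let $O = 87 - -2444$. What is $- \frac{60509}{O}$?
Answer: $- \frac{60509}{2531} \approx -23.907$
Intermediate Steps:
$O = 2531$ ($O = 87 + 2444 = 2531$)
$- \frac{60509}{O} = - \frac{60509}{2531}$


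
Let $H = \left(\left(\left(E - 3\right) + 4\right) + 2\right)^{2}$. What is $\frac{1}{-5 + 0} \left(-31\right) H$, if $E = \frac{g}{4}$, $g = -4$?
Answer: $\frac{124}{5} \approx 24.8$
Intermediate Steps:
$E = -1$ ($E = - \frac{4}{4} = \left(-4\right) \frac{1}{4} = -1$)
$H = 4$ ($H = \left(\left(\left(-1 - 3\right) + 4\right) + 2\right)^{2} = \left(\left(-4 + 4\right) + 2\right)^{2} = \left(0 + 2\right)^{2} = 2^{2} = 4$)
$\frac{1}{-5 + 0} \left(-31\right) H = \frac{1}{-5 + 0} \left(-31\right) 4 = \frac{1}{-5} \left(-31\right) 4 = \left(- \frac{1}{5}\right) \left(-31\right) 4 = \frac{31}{5} \cdot 4 = \frac{124}{5}$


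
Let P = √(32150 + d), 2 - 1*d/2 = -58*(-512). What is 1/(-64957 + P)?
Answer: -64957/4219439087 - I*√27238/4219439087 ≈ -1.5395e-5 - 3.9114e-8*I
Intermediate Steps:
d = -59388 (d = 4 - (-116)*(-512) = 4 - 2*29696 = 4 - 59392 = -59388)
P = I*√27238 (P = √(32150 - 59388) = √(-27238) = I*√27238 ≈ 165.04*I)
1/(-64957 + P) = 1/(-64957 + I*√27238)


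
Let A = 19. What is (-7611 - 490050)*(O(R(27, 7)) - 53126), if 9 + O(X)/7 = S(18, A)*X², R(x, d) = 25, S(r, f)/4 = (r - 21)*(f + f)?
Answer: 1019303785929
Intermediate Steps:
S(r, f) = 8*f*(-21 + r) (S(r, f) = 4*((r - 21)*(f + f)) = 4*((-21 + r)*(2*f)) = 4*(2*f*(-21 + r)) = 8*f*(-21 + r))
O(X) = -63 - 3192*X² (O(X) = -63 + 7*((8*19*(-21 + 18))*X²) = -63 + 7*((8*19*(-3))*X²) = -63 + 7*(-456*X²) = -63 - 3192*X²)
(-7611 - 490050)*(O(R(27, 7)) - 53126) = (-7611 - 490050)*((-63 - 3192*25²) - 53126) = -497661*((-63 - 3192*625) - 53126) = -497661*((-63 - 1995000) - 53126) = -497661*(-1995063 - 53126) = -497661*(-2048189) = 1019303785929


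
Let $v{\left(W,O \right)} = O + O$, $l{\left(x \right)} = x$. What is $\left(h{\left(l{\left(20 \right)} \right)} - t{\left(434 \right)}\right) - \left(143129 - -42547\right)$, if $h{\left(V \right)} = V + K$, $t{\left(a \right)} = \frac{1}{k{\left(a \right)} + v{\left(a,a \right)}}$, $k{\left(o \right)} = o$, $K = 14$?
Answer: $- \frac{241705885}{1302} \approx -1.8564 \cdot 10^{5}$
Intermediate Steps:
$v{\left(W,O \right)} = 2 O$
$t{\left(a \right)} = \frac{1}{3 a}$ ($t{\left(a \right)} = \frac{1}{a + 2 a} = \frac{1}{3 a}$)
$h{\left(V \right)} = 14 + V$ ($h{\left(V \right)} = V + 14 = 14 + V$)
$\left(h{\left(l{\left(20 \right)} \right)} - t{\left(434 \right)}\right) - \left(143129 - -42547\right) = \left(\left(14 + 20\right) - \frac{1}{3 \cdot 434}\right) - \left(143129 - -42547\right) = \left(34 - \frac{1}{3} \cdot \frac{1}{434}\right) - \left(143129 + 42547\right) = \left(34 - \frac{1}{1302}\right) - 185676 = \frac{44267}{1302} - 185676 = - \frac{241705885}{1302}$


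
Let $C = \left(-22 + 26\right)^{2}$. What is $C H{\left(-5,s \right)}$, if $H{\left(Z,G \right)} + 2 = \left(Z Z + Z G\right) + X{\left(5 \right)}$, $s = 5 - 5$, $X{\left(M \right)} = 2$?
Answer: $400$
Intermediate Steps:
$s = 0$ ($s = 5 - 5 = 0$)
$C = 16$ ($C = 4^{2} = 16$)
$H{\left(Z,G \right)} = Z^{2} + G Z$ ($H{\left(Z,G \right)} = -2 + \left(\left(Z Z + Z G\right) + 2\right) = -2 + \left(\left(Z^{2} + G Z\right) + 2\right) = -2 + \left(2 + Z^{2} + G Z\right) = Z^{2} + G Z$)
$C H{\left(-5,s \right)} = 16 \left(- 5 \left(0 - 5\right)\right) = 16 \left(\left(-5\right) \left(-5\right)\right) = 16 \cdot 25 = 400$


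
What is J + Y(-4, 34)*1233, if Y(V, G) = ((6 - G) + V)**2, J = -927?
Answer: 1261665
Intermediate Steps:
Y(V, G) = (6 + V - G)**2
J + Y(-4, 34)*1233 = -927 + (6 - 4 - 1*34)**2*1233 = -927 + (6 - 4 - 34)**2*1233 = -927 + (-32)**2*1233 = -927 + 1024*1233 = -927 + 1262592 = 1261665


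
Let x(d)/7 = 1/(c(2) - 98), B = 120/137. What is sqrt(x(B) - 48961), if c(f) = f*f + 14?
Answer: I*sqrt(19584435)/20 ≈ 221.27*I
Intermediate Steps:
B = 120/137 (B = 120*(1/137) = 120/137 ≈ 0.87591)
c(f) = 14 + f**2 (c(f) = f**2 + 14 = 14 + f**2)
x(d) = -7/80 (x(d) = 7/((14 + 2**2) - 98) = 7/((14 + 4) - 98) = 7/(18 - 98) = 7/(-80) = 7*(-1/80) = -7/80)
sqrt(x(B) - 48961) = sqrt(-7/80 - 48961) = sqrt(-3916887/80) = I*sqrt(19584435)/20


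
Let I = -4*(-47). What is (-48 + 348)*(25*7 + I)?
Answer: 108900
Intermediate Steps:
I = 188
(-48 + 348)*(25*7 + I) = (-48 + 348)*(25*7 + 188) = 300*(175 + 188) = 300*363 = 108900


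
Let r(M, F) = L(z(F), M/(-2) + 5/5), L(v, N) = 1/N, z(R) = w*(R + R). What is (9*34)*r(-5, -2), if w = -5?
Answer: 612/7 ≈ 87.429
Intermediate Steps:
z(R) = -10*R (z(R) = -5*(R + R) = -10*R)
r(M, F) = 1/(1 - M/2) (r(M, F) = 1/(M/(-2) + 5/5) = 1/(M*(-1/2) + 5*(1/5)) = 1/(-M/2 + 1) = 1/(1 - M/2))
(9*34)*r(-5, -2) = (9*34)*(-2/(-2 - 5)) = 306*(-2/(-7)) = 306*(-2*(-1/7)) = 306*(2/7) = 612/7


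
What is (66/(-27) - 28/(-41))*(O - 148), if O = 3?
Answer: 94250/369 ≈ 255.42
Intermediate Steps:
(66/(-27) - 28/(-41))*(O - 148) = (66/(-27) - 28/(-41))*(3 - 148) = (66*(-1/27) - 28*(-1/41))*(-145) = (-22/9 + 28/41)*(-145) = -650/369*(-145) = 94250/369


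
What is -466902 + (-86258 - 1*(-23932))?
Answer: -529228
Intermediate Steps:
-466902 + (-86258 - 1*(-23932)) = -466902 + (-86258 + 23932) = -466902 - 62326 = -529228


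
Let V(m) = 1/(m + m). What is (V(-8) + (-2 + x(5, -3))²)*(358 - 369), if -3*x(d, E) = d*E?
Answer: -1573/16 ≈ -98.313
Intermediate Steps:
x(d, E) = -E*d/3 (x(d, E) = -d*E/3 = -E*d/3)
V(m) = 1/(2*m)
(V(-8) + (-2 + x(5, -3))²)*(358 - 369) = ((½)/(-8) + (-2 - ⅓*(-3)*5)²)*(358 - 369) = ((½)*(-⅛) + (-2 + 5)²)*(-11) = (-1/16 + 3²)*(-11) = (-1/16 + 9)*(-11) = (143/16)*(-11) = -1573/16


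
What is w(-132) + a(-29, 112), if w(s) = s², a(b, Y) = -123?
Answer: 17301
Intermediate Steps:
w(-132) + a(-29, 112) = (-132)² - 123 = 17424 - 123 = 17301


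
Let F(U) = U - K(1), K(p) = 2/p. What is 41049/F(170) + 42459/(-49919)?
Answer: 680663973/2795464 ≈ 243.49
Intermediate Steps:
F(U) = -2 + U (F(U) = U - 2/1 = U - 2 = -2 + U)
41049/F(170) + 42459/(-49919) = 41049/(-2 + 170) + 42459/(-49919) = 41049/168 + 42459*(-1/49919) = 41049*(1/168) - 42459/49919 = 13683/56 - 42459/49919 = 680663973/2795464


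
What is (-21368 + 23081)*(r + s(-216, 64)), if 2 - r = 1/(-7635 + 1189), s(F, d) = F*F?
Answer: 515197544397/6446 ≈ 7.9925e+7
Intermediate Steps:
s(F, d) = F²
r = 12893/6446 (r = 2 - 1/(-7635 + 1189) = 2 - 1/(-6446) = 2 - 1*(-1/6446) = 2 + 1/6446 = 12893/6446 ≈ 2.0002)
(-21368 + 23081)*(r + s(-216, 64)) = (-21368 + 23081)*(12893/6446 + (-216)²) = 1713*(12893/6446 + 46656) = 1713*(300757469/6446) = 515197544397/6446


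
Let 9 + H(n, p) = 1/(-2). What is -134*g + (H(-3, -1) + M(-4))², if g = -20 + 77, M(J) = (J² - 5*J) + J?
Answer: -28527/4 ≈ -7131.8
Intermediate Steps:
M(J) = J² - 4*J
H(n, p) = -19/2 (H(n, p) = -9 + 1/(-2) = -9 - ½ = -19/2)
g = 57
-134*g + (H(-3, -1) + M(-4))² = -134*57 + (-19/2 - 4*(-4 - 4))² = -7638 + (-19/2 - 4*(-8))² = -7638 + (-19/2 + 32)² = -7638 + (45/2)² = -7638 + 2025/4 = -28527/4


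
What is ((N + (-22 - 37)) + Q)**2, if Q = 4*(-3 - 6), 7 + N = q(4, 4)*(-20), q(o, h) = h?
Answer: 33124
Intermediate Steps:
N = -87 (N = -7 + 4*(-20) = -7 - 80 = -87)
Q = -36 (Q = 4*(-9) = -36)
((N + (-22 - 37)) + Q)**2 = ((-87 + (-22 - 37)) - 36)**2 = ((-87 - 59) - 36)**2 = (-146 - 36)**2 = (-182)**2 = 33124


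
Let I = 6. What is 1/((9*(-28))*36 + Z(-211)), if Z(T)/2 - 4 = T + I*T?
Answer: -1/12018 ≈ -8.3209e-5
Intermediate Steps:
Z(T) = 8 + 14*T (Z(T) = 8 + 2*(T + 6*T) = 8 + 2*(7*T) = 8 + 14*T)
1/((9*(-28))*36 + Z(-211)) = 1/((9*(-28))*36 + (8 + 14*(-211))) = 1/(-252*36 + (8 - 2954)) = 1/(-9072 - 2946) = 1/(-12018) = -1/12018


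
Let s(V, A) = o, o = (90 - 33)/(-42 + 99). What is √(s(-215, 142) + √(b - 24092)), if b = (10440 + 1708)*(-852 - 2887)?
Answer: √(1 + 6*I*√1262374) ≈ 58.062 + 58.053*I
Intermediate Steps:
b = -45421372 (b = 12148*(-3739) = -45421372)
o = 1 (o = 57/57 = 57*(1/57) = 1)
s(V, A) = 1
√(s(-215, 142) + √(b - 24092)) = √(1 + √(-45421372 - 24092)) = √(1 + √(-45445464)) = √(1 + 6*I*√1262374)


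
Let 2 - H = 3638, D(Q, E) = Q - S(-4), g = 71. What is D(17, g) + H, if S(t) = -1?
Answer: -3618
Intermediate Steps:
D(Q, E) = 1 + Q (D(Q, E) = Q - 1*(-1) = Q + 1 = 1 + Q)
H = -3636 (H = 2 - 1*3638 = 2 - 3638 = -3636)
D(17, g) + H = (1 + 17) - 3636 = 18 - 3636 = -3618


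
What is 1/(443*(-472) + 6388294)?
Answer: 1/6179198 ≈ 1.6183e-7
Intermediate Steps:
1/(443*(-472) + 6388294) = 1/(-209096 + 6388294) = 1/6179198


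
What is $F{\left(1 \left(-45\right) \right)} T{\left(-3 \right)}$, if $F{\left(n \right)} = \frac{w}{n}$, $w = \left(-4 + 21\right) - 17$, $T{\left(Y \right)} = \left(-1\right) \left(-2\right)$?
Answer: $0$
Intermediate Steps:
$T{\left(Y \right)} = 2$
$w = 0$ ($w = 17 - 17 = 0$)
$F{\left(n \right)} = 0$ ($F{\left(n \right)} = \frac{0}{n} = 0$)
$F{\left(1 \left(-45\right) \right)} T{\left(-3 \right)} = 0 \cdot 2 = 0$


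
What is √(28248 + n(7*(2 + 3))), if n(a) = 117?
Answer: √28365 ≈ 168.42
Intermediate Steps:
√(28248 + n(7*(2 + 3))) = √(28248 + 117) = √28365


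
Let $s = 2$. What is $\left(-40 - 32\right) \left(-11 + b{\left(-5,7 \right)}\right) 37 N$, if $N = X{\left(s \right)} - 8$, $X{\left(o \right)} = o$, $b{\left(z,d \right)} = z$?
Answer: $-255744$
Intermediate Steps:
$N = -6$ ($N = 2 - 8 = -6$)
$\left(-40 - 32\right) \left(-11 + b{\left(-5,7 \right)}\right) 37 N = \left(-40 - 32\right) \left(-11 - 5\right) 37 \left(-6\right) = \left(-72\right) \left(-16\right) 37 \left(-6\right) = 1152 \cdot 37 \left(-6\right) = 42624 \left(-6\right) = -255744$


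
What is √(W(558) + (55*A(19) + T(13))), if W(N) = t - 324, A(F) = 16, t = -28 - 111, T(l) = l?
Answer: √430 ≈ 20.736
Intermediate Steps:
t = -139
W(N) = -463 (W(N) = -139 - 324 = -463)
√(W(558) + (55*A(19) + T(13))) = √(-463 + (55*16 + 13)) = √(-463 + (880 + 13)) = √(-463 + 893) = √430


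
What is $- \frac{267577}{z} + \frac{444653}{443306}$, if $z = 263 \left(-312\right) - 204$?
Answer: $\frac{77597822671}{18233175780} \approx 4.2559$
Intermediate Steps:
$z = -82260$ ($z = -82056 - 204 = -82260$)
$- \frac{267577}{z} + \frac{444653}{443306} = - \frac{267577}{-82260} + \frac{444653}{443306} = \left(-267577\right) \left(- \frac{1}{82260}\right) + 444653 \cdot \frac{1}{443306} = \frac{267577}{82260} + \frac{444653}{443306} = \frac{77597822671}{18233175780}$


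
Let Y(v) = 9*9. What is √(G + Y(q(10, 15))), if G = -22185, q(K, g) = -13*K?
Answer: 6*I*√614 ≈ 148.67*I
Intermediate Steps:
Y(v) = 81
√(G + Y(q(10, 15))) = √(-22185 + 81) = √(-22104) = 6*I*√614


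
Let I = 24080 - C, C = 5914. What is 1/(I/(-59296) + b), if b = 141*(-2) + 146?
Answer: -29648/4041211 ≈ -0.0073364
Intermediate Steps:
I = 18166 (I = 24080 - 1*5914 = 24080 - 5914 = 18166)
b = -136 (b = -282 + 146 = -136)
1/(I/(-59296) + b) = 1/(18166/(-59296) - 136) = 1/(18166*(-1/59296) - 136) = 1/(-9083/29648 - 136) = 1/(-4041211/29648) = -29648/4041211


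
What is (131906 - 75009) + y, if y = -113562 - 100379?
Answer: -157044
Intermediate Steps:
y = -213941
(131906 - 75009) + y = (131906 - 75009) - 213941 = 56897 - 213941 = -157044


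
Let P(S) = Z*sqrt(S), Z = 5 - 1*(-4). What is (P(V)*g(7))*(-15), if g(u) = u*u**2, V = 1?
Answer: -46305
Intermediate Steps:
Z = 9 (Z = 5 + 4 = 9)
P(S) = 9*sqrt(S)
g(u) = u**3
(P(V)*g(7))*(-15) = ((9*sqrt(1))*7**3)*(-15) = ((9*1)*343)*(-15) = (9*343)*(-15) = 3087*(-15) = -46305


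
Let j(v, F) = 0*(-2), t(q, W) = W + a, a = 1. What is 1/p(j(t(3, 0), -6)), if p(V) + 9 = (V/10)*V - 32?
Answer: -1/41 ≈ -0.024390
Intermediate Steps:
t(q, W) = 1 + W (t(q, W) = W + 1 = 1 + W)
j(v, F) = 0
p(V) = -41 + V²/10 (p(V) = -9 + ((V/10)*V - 32) = -9 + (V²/10 - 32) = -9 + (-32 + V²/10) = -41 + V²/10)
1/p(j(t(3, 0), -6)) = 1/(-41 + (⅒)*0²) = 1/(-41 + (⅒)*0) = 1/(-41 + 0) = 1/(-41) = -1/41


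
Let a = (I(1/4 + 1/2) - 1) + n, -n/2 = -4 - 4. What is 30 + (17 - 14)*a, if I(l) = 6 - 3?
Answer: 84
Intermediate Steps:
I(l) = 3
n = 16 (n = -2*(-4 - 4) = -2*(-8) = 16)
a = 18 (a = (3 - 1) + 16 = 2 + 16 = 18)
30 + (17 - 14)*a = 30 + (17 - 14)*18 = 30 + 3*18 = 30 + 54 = 84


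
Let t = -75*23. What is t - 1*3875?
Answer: -5600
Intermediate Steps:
t = -1725
t - 1*3875 = -1725 - 1*3875 = -1725 - 3875 = -5600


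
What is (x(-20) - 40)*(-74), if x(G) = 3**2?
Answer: 2294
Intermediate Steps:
x(G) = 9
(x(-20) - 40)*(-74) = (9 - 40)*(-74) = -31*(-74) = 2294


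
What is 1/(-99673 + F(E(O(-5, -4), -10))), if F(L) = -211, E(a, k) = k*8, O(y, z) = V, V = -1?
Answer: -1/99884 ≈ -1.0012e-5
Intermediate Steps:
O(y, z) = -1
E(a, k) = 8*k
1/(-99673 + F(E(O(-5, -4), -10))) = 1/(-99673 - 211) = 1/(-99884) = -1/99884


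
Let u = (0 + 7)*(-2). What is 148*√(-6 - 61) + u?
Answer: -14 + 148*I*√67 ≈ -14.0 + 1211.4*I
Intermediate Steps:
u = -14 (u = 7*(-2) = -14)
148*√(-6 - 61) + u = 148*√(-6 - 61) - 14 = 148*√(-67) - 14 = 148*(I*√67) - 14 = 148*I*√67 - 14 = -14 + 148*I*√67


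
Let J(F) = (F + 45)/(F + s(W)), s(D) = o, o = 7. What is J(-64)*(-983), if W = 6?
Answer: -983/3 ≈ -327.67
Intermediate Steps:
s(D) = 7
J(F) = (45 + F)/(7 + F) (J(F) = (F + 45)/(F + 7) = (45 + F)/(7 + F))
J(-64)*(-983) = ((45 - 64)/(7 - 64))*(-983) = (-19/(-57))*(-983) = -1/57*(-19)*(-983) = (⅓)*(-983) = -983/3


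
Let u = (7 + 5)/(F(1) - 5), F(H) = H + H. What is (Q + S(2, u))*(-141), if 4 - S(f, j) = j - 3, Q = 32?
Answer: -6063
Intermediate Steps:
F(H) = 2*H
u = -4 (u = (7 + 5)/(2*1 - 5) = 12/(2 - 5) = 12/(-3) = 12*(-⅓) = -4)
S(f, j) = 7 - j (S(f, j) = 4 - (j - 3) = 4 - (-3 + j) = 4 + (3 - j) = 7 - j)
(Q + S(2, u))*(-141) = (32 + (7 - 1*(-4)))*(-141) = (32 + (7 + 4))*(-141) = (32 + 11)*(-141) = 43*(-141) = -6063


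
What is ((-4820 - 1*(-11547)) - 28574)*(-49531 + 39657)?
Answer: 215717278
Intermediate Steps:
((-4820 - 1*(-11547)) - 28574)*(-49531 + 39657) = ((-4820 + 11547) - 28574)*(-9874) = (6727 - 28574)*(-9874) = -21847*(-9874) = 215717278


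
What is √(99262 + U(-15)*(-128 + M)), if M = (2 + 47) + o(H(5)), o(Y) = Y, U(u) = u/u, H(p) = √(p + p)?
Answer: √(99183 + √10) ≈ 314.94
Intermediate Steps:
H(p) = √2*√p (H(p) = √(2*p) = √2*√p)
U(u) = 1
M = 49 + √10 (M = (2 + 47) + √2*√5 = 49 + √10 ≈ 52.162)
√(99262 + U(-15)*(-128 + M)) = √(99262 + 1*(-128 + (49 + √10))) = √(99262 + 1*(-79 + √10)) = √(99262 + (-79 + √10)) = √(99183 + √10)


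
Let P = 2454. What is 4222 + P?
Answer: 6676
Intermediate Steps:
4222 + P = 4222 + 2454 = 6676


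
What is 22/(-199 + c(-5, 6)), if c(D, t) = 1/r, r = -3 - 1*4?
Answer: -77/697 ≈ -0.11047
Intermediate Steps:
r = -7 (r = -3 - 4 = -7)
c(D, t) = -⅐ (c(D, t) = 1/(-7) = -⅐)
22/(-199 + c(-5, 6)) = 22/(-199 - ⅐) = 22/(-1394/7) = -7/1394*22 = -77/697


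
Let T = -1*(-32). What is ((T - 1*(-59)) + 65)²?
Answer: 24336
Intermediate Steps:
T = 32
((T - 1*(-59)) + 65)² = ((32 - 1*(-59)) + 65)² = ((32 + 59) + 65)² = (91 + 65)² = 156² = 24336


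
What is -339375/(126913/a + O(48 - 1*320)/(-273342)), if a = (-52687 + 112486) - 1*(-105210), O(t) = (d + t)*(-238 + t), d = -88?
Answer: -2551188782536875/732500141 ≈ -3.4829e+6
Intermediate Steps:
O(t) = (-238 + t)*(-88 + t) (O(t) = (-88 + t)*(-238 + t) = (-238 + t)*(-88 + t))
a = 165009 (a = 59799 + 105210 = 165009)
-339375/(126913/a + O(48 - 1*320)/(-273342)) = -339375/(126913/165009 + (20944 + (48 - 1*320)**2 - 326*(48 - 1*320))/(-273342)) = -339375/(126913*(1/165009) + (20944 + (48 - 320)**2 - 326*(48 - 320))*(-1/273342)) = -339375/(126913/165009 + (20944 + (-272)**2 - 326*(-272))*(-1/273342)) = -339375/(126913/165009 + (20944 + 73984 + 88672)*(-1/273342)) = -339375/(126913/165009 + 183600*(-1/273342)) = -339375/(126913/165009 - 30600/45557) = -339375/732500141/7517315013 = -339375*7517315013/732500141 = -2551188782536875/732500141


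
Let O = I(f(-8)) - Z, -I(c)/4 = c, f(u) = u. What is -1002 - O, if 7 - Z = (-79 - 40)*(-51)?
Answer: -7096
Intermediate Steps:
I(c) = -4*c
Z = -6062 (Z = 7 - (-79 - 40)*(-51) = 7 - (-119)*(-51) = 7 - 1*6069 = 7 - 6069 = -6062)
O = 6094 (O = -4*(-8) - 1*(-6062) = 32 + 6062 = 6094)
-1002 - O = -1002 - 1*6094 = -1002 - 6094 = -7096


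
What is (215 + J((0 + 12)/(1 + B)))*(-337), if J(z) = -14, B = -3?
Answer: -67737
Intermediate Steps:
(215 + J((0 + 12)/(1 + B)))*(-337) = (215 - 14)*(-337) = 201*(-337) = -67737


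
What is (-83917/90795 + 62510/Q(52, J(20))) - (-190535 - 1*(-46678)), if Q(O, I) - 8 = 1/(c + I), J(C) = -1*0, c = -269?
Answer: 9873944414716/65100015 ≈ 1.5167e+5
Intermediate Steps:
J(C) = 0
Q(O, I) = 8 + 1/(-269 + I)
(-83917/90795 + 62510/Q(52, J(20))) - (-190535 - 1*(-46678)) = (-83917/90795 + 62510/(((-2151 + 8*0)/(-269 + 0)))) - (-190535 - 1*(-46678)) = (-83917*1/90795 + 62510/(((-2151 + 0)/(-269)))) - (-190535 + 46678) = (-83917/90795 + 62510/((-1/269*(-2151)))) - 1*(-143857) = (-83917/90795 + 62510/(2151/269)) + 143857 = (-83917/90795 + 62510*(269/2151)) + 143857 = (-83917/90795 + 16815190/2151) + 143857 = 508851556861/65100015 + 143857 = 9873944414716/65100015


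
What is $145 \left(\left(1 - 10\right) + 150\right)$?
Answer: $20445$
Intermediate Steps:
$145 \left(\left(1 - 10\right) + 150\right) = 145 \left(-9 + 150\right) = 145 \cdot 141 = 20445$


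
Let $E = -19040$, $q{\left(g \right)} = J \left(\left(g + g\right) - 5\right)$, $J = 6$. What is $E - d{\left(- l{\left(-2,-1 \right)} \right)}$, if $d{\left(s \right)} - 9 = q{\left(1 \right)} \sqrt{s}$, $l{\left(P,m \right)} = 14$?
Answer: $-19049 + 18 i \sqrt{14} \approx -19049.0 + 67.35 i$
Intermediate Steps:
$q{\left(g \right)} = -30 + 12 g$ ($q{\left(g \right)} = 6 \left(\left(g + g\right) - 5\right) = 6 \left(2 g - 5\right) = 6 \left(-5 + 2 g\right) = -30 + 12 g$)
$d{\left(s \right)} = 9 - 18 \sqrt{s}$ ($d{\left(s \right)} = 9 + \left(-30 + 12 \cdot 1\right) \sqrt{s} = 9 + \left(-30 + 12\right) \sqrt{s} = 9 - 18 \sqrt{s}$)
$E - d{\left(- l{\left(-2,-1 \right)} \right)} = -19040 - \left(9 - 18 \sqrt{\left(-1\right) 14}\right) = -19040 - \left(9 - 18 \sqrt{-14}\right) = -19040 - \left(9 - 18 i \sqrt{14}\right) = -19049 + 18 i \sqrt{14}$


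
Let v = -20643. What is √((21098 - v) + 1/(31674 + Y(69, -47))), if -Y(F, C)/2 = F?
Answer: √288279374763/2628 ≈ 204.31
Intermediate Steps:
Y(F, C) = -2*F
√((21098 - v) + 1/(31674 + Y(69, -47))) = √((21098 - 1*(-20643)) + 1/(31674 - 2*69)) = √((21098 + 20643) + 1/(31674 - 138)) = √(41741 + 1/31536) = √(1316344177/31536) = √288279374763/2628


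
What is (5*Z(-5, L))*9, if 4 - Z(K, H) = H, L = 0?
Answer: 180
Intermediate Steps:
Z(K, H) = 4 - H
(5*Z(-5, L))*9 = (5*(4 - 1*0))*9 = (5*(4 + 0))*9 = (5*4)*9 = 20*9 = 180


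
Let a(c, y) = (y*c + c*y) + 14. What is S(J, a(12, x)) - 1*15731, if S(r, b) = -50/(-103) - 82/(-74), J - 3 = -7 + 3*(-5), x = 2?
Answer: -59944768/3811 ≈ -15729.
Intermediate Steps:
J = -19 (J = 3 + (-7 + 3*(-5)) = 3 + (-7 - 15) = 3 - 22 = -19)
a(c, y) = 14 + 2*c*y (a(c, y) = (c*y + c*y) + 14 = 2*c*y + 14 = 14 + 2*c*y)
S(r, b) = 6073/3811 (S(r, b) = -50*(-1/103) - 82*(-1/74) = 50/103 + 41/37 = 6073/3811)
S(J, a(12, x)) - 1*15731 = 6073/3811 - 1*15731 = 6073/3811 - 15731 = -59944768/3811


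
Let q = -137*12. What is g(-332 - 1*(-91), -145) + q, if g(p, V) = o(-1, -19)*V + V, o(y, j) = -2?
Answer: -1499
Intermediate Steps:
q = -1644
g(p, V) = -V (g(p, V) = -2*V + V = -V)
g(-332 - 1*(-91), -145) + q = -1*(-145) - 1644 = 145 - 1644 = -1499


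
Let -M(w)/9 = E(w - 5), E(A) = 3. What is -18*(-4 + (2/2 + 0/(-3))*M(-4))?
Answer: 558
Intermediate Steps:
M(w) = -27 (M(w) = -9*3 = -27)
-18*(-4 + (2/2 + 0/(-3))*M(-4)) = -18*(-4 + (2/2 + 0/(-3))*(-27)) = -18*(-4 + (2*(½) + 0*(-⅓))*(-27)) = -18*(-4 + (1 + 0)*(-27)) = -18*(-4 + 1*(-27)) = -18*(-4 - 27) = -18*(-31) = 558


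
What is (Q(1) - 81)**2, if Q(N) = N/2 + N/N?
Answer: 25281/4 ≈ 6320.3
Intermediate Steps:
Q(N) = 1 + N/2 (Q(N) = N*(1/2) + 1 = N/2 + 1 = 1 + N/2)
(Q(1) - 81)**2 = ((1 + (1/2)*1) - 81)**2 = ((1 + 1/2) - 81)**2 = (3/2 - 81)**2 = (-159/2)**2 = 25281/4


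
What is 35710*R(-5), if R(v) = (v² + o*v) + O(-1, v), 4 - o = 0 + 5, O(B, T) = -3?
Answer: 964170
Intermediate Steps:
o = -1 (o = 4 - (0 + 5) = 4 - 1*5 = 4 - 5 = -1)
R(v) = -3 + v² - v (R(v) = (v² - v) - 3 = -3 + v² - v)
35710*R(-5) = 35710*(-3 + (-5)² - 1*(-5)) = 35710*(-3 + 25 + 5) = 35710*27 = 964170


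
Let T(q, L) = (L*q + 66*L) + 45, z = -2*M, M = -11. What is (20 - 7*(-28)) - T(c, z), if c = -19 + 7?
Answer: -1017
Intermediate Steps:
z = 22 (z = -2*(-11) = 22)
c = -12
T(q, L) = 45 + 66*L + L*q (T(q, L) = (66*L + L*q) + 45 = 45 + 66*L + L*q)
(20 - 7*(-28)) - T(c, z) = (20 - 7*(-28)) - (45 + 66*22 + 22*(-12)) = (20 + 196) - (45 + 1452 - 264) = 216 - 1*1233 = 216 - 1233 = -1017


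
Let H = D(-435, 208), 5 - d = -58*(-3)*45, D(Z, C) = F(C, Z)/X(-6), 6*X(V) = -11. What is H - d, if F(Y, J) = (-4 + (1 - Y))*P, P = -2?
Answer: 83543/11 ≈ 7594.8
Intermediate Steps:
X(V) = -11/6 (X(V) = (⅙)*(-11) = -11/6)
F(Y, J) = 6 + 2*Y (F(Y, J) = (-4 + (1 - Y))*(-2) = (-3 - Y)*(-2) = 6 + 2*Y)
D(Z, C) = -36/11 - 12*C/11 (D(Z, C) = (6 + 2*C)/(-11/6) = (6 + 2*C)*(-6/11) = -36/11 - 12*C/11)
d = -7825 (d = 5 - (-58*(-3))*45 = 5 - 174*45 = 5 - 1*7830 = 5 - 7830 = -7825)
H = -2532/11 (H = -36/11 - 12/11*208 = -36/11 - 2496/11 = -2532/11 ≈ -230.18)
H - d = -2532/11 - 1*(-7825) = -2532/11 + 7825 = 83543/11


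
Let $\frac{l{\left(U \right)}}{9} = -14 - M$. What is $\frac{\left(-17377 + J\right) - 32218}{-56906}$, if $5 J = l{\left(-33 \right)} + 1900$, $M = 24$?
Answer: $\frac{246417}{284530} \approx 0.86605$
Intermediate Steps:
$l{\left(U \right)} = -342$ ($l{\left(U \right)} = 9 \left(-14 - 24\right) = 9 \left(-38\right) = -342$)
$J = \frac{1558}{5}$ ($J = \frac{-342 + 1900}{5} = \frac{1}{5} \cdot 1558 = \frac{1558}{5} \approx 311.6$)
$\frac{\left(-17377 + J\right) - 32218}{-56906} = \frac{\left(-17377 + \frac{1558}{5}\right) - 32218}{-56906} = \left(- \frac{85327}{5} - 32218\right) \left(- \frac{1}{56906}\right) = \left(- \frac{246417}{5}\right) \left(- \frac{1}{56906}\right) = \frac{246417}{284530}$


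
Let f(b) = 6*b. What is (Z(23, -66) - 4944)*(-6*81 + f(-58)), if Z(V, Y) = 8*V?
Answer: 3969840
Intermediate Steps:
(Z(23, -66) - 4944)*(-6*81 + f(-58)) = (8*23 - 4944)*(-6*81 + 6*(-58)) = (184 - 4944)*(-486 - 348) = -4760*(-834) = 3969840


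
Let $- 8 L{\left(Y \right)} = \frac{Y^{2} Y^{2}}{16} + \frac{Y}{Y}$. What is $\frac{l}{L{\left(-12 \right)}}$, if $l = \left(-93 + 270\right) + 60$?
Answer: $- \frac{1896}{1297} \approx -1.4618$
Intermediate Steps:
$L{\left(Y \right)} = - \frac{1}{8} - \frac{Y^{4}}{128}$ ($L{\left(Y \right)} = - \frac{\frac{Y^{2} Y^{2}}{16} + \frac{Y}{Y}}{8} = - \frac{Y^{4} \cdot \frac{1}{16} + 1}{8} = - \frac{\frac{Y^{4}}{16} + 1}{8} = - \frac{1 + \frac{Y^{4}}{16}}{8} = - \frac{1}{8} - \frac{Y^{4}}{128}$)
$l = 237$ ($l = 177 + 60 = 237$)
$\frac{l}{L{\left(-12 \right)}} = \frac{237}{- \frac{1}{8} - \frac{\left(-12\right)^{4}}{128}} = \frac{237}{- \frac{1}{8} - 162} = \frac{237}{- \frac{1297}{8}} = 237 \left(- \frac{8}{1297}\right) = - \frac{1896}{1297}$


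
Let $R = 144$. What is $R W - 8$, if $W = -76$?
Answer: $-10952$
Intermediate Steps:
$R W - 8 = 144 \left(-76\right) - 8 = -10944 - 8 = -10952$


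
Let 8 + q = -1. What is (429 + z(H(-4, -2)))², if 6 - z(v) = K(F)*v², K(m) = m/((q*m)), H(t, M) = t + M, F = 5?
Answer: 192721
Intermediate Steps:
q = -9 (q = -8 - 1 = -9)
H(t, M) = M + t
K(m) = -⅑ (K(m) = m/((-9*m)) = m*(-1/(9*m)) = -⅑)
z(v) = 6 + v²/9 (z(v) = 6 - (-1)*v²/9 = 6 + v²/9)
(429 + z(H(-4, -2)))² = (429 + (6 + (-2 - 4)²/9))² = (429 + (6 + (⅑)*(-6)²))² = (429 + (6 + (⅑)*36))² = (429 + (6 + 4))² = (429 + 10)² = 439² = 192721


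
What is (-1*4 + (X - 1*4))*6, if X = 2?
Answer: -36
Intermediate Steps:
(-1*4 + (X - 1*4))*6 = (-1*4 + (2 - 1*4))*6 = (-4 + (2 - 4))*6 = (-4 - 2)*6 = -6*6 = -36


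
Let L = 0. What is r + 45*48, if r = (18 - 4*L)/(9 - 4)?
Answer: 10818/5 ≈ 2163.6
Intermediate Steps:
r = 18/5 (r = (18 - 4*0)/(9 - 4) = (18 + 0)/5 = 18*(⅕) = 18/5 ≈ 3.6000)
r + 45*48 = 18/5 + 45*48 = 18/5 + 2160 = 10818/5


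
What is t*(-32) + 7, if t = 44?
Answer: -1401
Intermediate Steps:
t*(-32) + 7 = 44*(-32) + 7 = -1408 + 7 = -1401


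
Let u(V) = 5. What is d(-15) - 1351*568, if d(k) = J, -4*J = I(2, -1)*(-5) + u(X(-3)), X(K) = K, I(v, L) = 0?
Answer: -3069477/4 ≈ -7.6737e+5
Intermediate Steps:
J = -5/4 (J = -(0*(-5) + 5)/4 = -(0 + 5)/4 = -1/4*5 = -5/4 ≈ -1.2500)
d(k) = -5/4
d(-15) - 1351*568 = -5/4 - 1351*568 = -5/4 - 767368 = -3069477/4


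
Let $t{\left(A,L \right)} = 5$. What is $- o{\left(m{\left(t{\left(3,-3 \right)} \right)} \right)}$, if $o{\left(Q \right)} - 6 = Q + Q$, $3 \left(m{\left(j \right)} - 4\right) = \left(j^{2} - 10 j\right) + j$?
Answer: $- \frac{2}{3} \approx -0.66667$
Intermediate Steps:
$m{\left(j \right)} = 4 - 3 j + \frac{j^{2}}{3}$ ($m{\left(j \right)} = 4 + \frac{\left(j^{2} - 10 j\right) + j}{3} = 4 + \frac{j^{2} - 9 j}{3} = 4 + \left(- 3 j + \frac{j^{2}}{3}\right) = 4 - 3 j + \frac{j^{2}}{3}$)
$o{\left(Q \right)} = 6 + 2 Q$ ($o{\left(Q \right)} = 6 + \left(Q + Q\right) = 6 + 2 Q$)
$- o{\left(m{\left(t{\left(3,-3 \right)} \right)} \right)} = - (6 + 2 \left(4 - 15 + \frac{5^{2}}{3}\right)) = - (6 + 2 \left(4 - 15 + \frac{1}{3} \cdot 25\right)) = - (6 + 2 \left(4 - 15 + \frac{25}{3}\right)) = - (6 + 2 \left(- \frac{8}{3}\right)) = - (6 - \frac{16}{3}) = \left(-1\right) \frac{2}{3} = - \frac{2}{3}$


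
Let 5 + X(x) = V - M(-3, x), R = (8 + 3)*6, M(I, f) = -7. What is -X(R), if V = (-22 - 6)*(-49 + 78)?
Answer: 810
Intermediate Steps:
V = -812 (V = -28*29 = -812)
R = 66 (R = 11*6 = 66)
X(x) = -810 (X(x) = -5 + (-812 - 1*(-7)) = -5 + (-812 + 7) = -5 - 805 = -810)
-X(R) = -1*(-810) = 810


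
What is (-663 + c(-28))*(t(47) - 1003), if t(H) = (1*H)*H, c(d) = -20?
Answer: -823698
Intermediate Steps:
t(H) = H² (t(H) = H*H = H²)
(-663 + c(-28))*(t(47) - 1003) = (-663 - 20)*(47² - 1003) = -683*(2209 - 1003) = -683*1206 = -823698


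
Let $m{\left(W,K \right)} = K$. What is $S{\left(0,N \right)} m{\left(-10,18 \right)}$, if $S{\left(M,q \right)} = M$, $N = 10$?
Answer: $0$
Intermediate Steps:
$S{\left(0,N \right)} m{\left(-10,18 \right)} = 0 \cdot 18 = 0$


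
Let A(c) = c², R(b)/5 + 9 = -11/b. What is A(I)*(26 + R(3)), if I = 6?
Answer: -1344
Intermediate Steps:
R(b) = -45 - 55/b (R(b) = -45 + 5*(-11/b) = -45 - 55/b)
A(I)*(26 + R(3)) = 6²*(26 + (-45 - 55/3)) = 36*(26 + (-45 - 55*⅓)) = 36*(26 + (-45 - 55/3)) = 36*(26 - 190/3) = 36*(-112/3) = -1344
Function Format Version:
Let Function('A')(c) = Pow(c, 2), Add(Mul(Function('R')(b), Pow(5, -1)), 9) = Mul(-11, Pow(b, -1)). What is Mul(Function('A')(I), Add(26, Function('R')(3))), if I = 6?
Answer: -1344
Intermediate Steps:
Function('R')(b) = Add(-45, Mul(-55, Pow(b, -1))) (Function('R')(b) = Add(-45, Mul(5, Mul(-11, Pow(b, -1)))) = Add(-45, Mul(-55, Pow(b, -1))))
Mul(Function('A')(I), Add(26, Function('R')(3))) = Mul(Pow(6, 2), Add(26, Add(-45, Mul(-55, Pow(3, -1))))) = Mul(36, Add(26, Add(-45, Mul(-55, Rational(1, 3))))) = Mul(36, Add(26, Add(-45, Rational(-55, 3)))) = Mul(36, Add(26, Rational(-190, 3))) = Mul(36, Rational(-112, 3)) = -1344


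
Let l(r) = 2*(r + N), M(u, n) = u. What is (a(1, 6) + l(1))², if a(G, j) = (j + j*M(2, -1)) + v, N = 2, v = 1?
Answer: 625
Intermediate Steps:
l(r) = 4 + 2*r (l(r) = 2*(r + 2) = 2*(2 + r) = 4 + 2*r)
a(G, j) = 1 + 3*j (a(G, j) = (j + j*2) + 1 = (j + 2*j) + 1 = 3*j + 1 = 1 + 3*j)
(a(1, 6) + l(1))² = ((1 + 3*6) + (4 + 2*1))² = ((1 + 18) + (4 + 2))² = (19 + 6)² = 25² = 625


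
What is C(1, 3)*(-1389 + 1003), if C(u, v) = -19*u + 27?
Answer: -3088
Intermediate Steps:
C(u, v) = 27 - 19*u
C(1, 3)*(-1389 + 1003) = (27 - 19*1)*(-1389 + 1003) = (27 - 19)*(-386) = 8*(-386) = -3088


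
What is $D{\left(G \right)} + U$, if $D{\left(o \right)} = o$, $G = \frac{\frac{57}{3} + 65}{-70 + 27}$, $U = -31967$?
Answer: $- \frac{1374665}{43} \approx -31969.0$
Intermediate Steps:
$G = - \frac{84}{43}$ ($G = \frac{57 \cdot \frac{1}{3} + 65}{-43} = \left(19 + 65\right) \left(- \frac{1}{43}\right) = 84 \left(- \frac{1}{43}\right) = - \frac{84}{43} \approx -1.9535$)
$D{\left(G \right)} + U = - \frac{84}{43} - 31967 = - \frac{1374665}{43}$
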